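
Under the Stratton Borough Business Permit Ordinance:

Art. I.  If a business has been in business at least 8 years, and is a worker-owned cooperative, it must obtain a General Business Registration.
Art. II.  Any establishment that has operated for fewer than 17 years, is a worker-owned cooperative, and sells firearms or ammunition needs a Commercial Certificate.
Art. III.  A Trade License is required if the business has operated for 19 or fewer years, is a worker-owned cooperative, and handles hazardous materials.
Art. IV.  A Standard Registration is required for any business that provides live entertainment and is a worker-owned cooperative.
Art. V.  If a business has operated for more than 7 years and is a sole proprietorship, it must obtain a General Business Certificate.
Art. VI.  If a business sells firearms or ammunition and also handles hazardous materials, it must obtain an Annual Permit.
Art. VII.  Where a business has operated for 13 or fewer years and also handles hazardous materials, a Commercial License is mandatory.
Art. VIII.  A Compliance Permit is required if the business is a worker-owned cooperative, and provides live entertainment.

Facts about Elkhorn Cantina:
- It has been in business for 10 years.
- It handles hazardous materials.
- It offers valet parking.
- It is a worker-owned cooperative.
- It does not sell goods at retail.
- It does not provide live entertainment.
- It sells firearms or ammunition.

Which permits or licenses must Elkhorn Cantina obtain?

Annual Permit, Commercial Certificate, Commercial License, General Business Registration, Trade License

Art. I. years in business 10 ≥ 8; is a worker-owned cooperative → General Business Registration required.
Art. II. years in business 10 < 17; is a worker-owned cooperative; sells firearms or ammunition → Commercial Certificate required.
Art. III. years in business 10 ≤ 19; is a worker-owned cooperative; handles hazardous materials → Trade License required.
Art. IV. does not provide live entertainment; is a worker-owned cooperative → Standard Registration not required.
Art. V. years in business 10 > 7; is a worker-owned cooperative (not: is a sole proprietorship) → General Business Certificate not required.
Art. VI. sells firearms or ammunition; handles hazardous materials → Annual Permit required.
Art. VII. years in business 10 ≤ 13; handles hazardous materials → Commercial License required.
Art. VIII. is a worker-owned cooperative; does not provide live entertainment → Compliance Permit not required.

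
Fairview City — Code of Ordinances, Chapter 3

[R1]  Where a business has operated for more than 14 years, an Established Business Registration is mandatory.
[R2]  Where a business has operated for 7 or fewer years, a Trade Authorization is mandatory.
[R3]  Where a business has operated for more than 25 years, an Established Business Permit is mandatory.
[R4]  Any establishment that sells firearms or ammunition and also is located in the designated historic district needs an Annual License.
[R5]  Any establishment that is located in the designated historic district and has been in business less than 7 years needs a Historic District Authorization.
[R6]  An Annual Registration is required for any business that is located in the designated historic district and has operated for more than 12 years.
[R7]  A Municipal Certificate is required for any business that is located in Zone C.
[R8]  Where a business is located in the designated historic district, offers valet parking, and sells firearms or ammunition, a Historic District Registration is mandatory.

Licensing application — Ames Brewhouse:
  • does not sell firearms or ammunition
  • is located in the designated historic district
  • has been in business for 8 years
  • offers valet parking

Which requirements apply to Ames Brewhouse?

[R1] years in business 8 ≤ 14 → Established Business Registration not required.
[R2] years in business 8 > 7 → Trade Authorization not required.
[R3] years in business 8 ≤ 25 → Established Business Permit not required.
[R4] does not sell firearms or ammunition; is located in the designated historic district → Annual License not required.
[R5] is located in the designated historic district; years in business 8 ≥ 7 → Historic District Authorization not required.
[R6] is located in the designated historic district; years in business 8 ≤ 12 → Annual Registration not required.
[R7] is located in the designated historic district (not: is located in Zone C) → Municipal Certificate not required.
[R8] is located in the designated historic district; offers valet parking; does not sell firearms or ammunition → Historic District Registration not required.

None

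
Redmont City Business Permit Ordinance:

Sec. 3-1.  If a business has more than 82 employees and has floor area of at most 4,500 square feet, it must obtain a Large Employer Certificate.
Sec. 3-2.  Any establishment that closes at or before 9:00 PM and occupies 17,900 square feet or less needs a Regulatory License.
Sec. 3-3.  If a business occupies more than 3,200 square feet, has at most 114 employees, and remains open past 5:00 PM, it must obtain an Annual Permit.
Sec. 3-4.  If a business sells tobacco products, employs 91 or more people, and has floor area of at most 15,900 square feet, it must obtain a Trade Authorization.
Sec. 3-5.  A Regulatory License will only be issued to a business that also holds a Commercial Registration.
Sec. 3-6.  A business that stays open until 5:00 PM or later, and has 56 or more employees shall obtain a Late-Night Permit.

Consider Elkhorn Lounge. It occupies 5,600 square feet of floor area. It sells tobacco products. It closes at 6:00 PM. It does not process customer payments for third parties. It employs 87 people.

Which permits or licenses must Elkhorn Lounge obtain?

Sec. 3-1. employees 87 > 82; floor area 5,600 square feet > 4,500 square feet → Large Employer Certificate not required.
Sec. 3-2. closes 6:00 PM, at/before 9:00 PM; floor area 5,600 square feet ≤ 17,900 square feet → Regulatory License required.
Sec. 3-3. floor area 5,600 square feet > 3,200 square feet; employees 87 ≤ 114; closes 6:00 PM, after 5:00 PM → Annual Permit required.
Sec. 3-4. sells tobacco products; employees 87 < 91; floor area 5,600 square feet ≤ 15,900 square feet → Trade Authorization not required.
Sec. 3-5. Regulatory License is required → Commercial Registration also required.
Sec. 3-6. closes 6:00 PM, after 5:00 PM; employees 87 ≥ 56 → Late-Night Permit required.

Annual Permit, Commercial Registration, Late-Night Permit, Regulatory License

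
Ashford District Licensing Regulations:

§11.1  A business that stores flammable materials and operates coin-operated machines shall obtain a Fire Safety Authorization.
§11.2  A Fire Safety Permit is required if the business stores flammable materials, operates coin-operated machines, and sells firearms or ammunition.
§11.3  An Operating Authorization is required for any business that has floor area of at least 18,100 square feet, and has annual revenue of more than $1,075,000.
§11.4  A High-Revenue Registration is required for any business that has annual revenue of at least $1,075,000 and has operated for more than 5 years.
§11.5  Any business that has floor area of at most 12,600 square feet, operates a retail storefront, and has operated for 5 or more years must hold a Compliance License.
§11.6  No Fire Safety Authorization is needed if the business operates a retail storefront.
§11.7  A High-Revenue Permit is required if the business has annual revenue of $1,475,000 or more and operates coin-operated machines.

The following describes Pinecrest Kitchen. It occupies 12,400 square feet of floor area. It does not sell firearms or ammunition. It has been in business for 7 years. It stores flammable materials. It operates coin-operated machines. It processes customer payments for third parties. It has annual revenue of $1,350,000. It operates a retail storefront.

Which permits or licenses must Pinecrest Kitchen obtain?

§11.1 stores flammable materials; operates coin-operated machines → Fire Safety Authorization required.
§11.2 stores flammable materials; operates coin-operated machines; does not sell firearms or ammunition → Fire Safety Permit not required.
§11.3 floor area 12,400 square feet < 18,100 square feet; revenue $1,350,000 > $1,075,000 → Operating Authorization not required.
§11.4 revenue $1,350,000 ≥ $1,075,000; years in business 7 > 5 → High-Revenue Registration required.
§11.5 floor area 12,400 square feet ≤ 12,600 square feet; operates a retail storefront; years in business 7 ≥ 5 → Compliance License required.
§11.6 operates a retail storefront → exempt from Fire Safety Authorization.
§11.7 revenue $1,350,000 < $1,475,000; operates coin-operated machines → High-Revenue Permit not required.

Compliance License, High-Revenue Registration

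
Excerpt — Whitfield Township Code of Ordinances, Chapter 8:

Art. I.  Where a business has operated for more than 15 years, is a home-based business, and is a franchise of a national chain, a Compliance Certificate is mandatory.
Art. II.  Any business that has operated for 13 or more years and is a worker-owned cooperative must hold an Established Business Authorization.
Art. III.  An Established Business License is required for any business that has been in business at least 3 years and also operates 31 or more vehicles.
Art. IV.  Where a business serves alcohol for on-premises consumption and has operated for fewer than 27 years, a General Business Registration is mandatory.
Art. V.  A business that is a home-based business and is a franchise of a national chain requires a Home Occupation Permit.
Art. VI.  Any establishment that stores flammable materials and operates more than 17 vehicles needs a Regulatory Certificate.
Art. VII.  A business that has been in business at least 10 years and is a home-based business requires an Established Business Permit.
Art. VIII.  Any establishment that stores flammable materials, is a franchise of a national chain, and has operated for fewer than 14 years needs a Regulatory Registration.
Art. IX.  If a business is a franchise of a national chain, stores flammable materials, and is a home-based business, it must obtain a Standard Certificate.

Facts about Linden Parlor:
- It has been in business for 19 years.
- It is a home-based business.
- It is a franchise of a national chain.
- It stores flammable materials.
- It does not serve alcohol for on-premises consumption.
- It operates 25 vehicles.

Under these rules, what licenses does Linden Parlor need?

Compliance Certificate, Established Business Permit, Home Occupation Permit, Regulatory Certificate, Standard Certificate

Art. I. years in business 19 > 15; is a home-based business; is a franchise of a national chain → Compliance Certificate required.
Art. II. years in business 19 ≥ 13; is a franchise of a national chain (not: is a worker-owned cooperative) → Established Business Authorization not required.
Art. III. years in business 19 ≥ 3; vehicles 25 < 31 → Established Business License not required.
Art. IV. does not serve alcohol for on-premises consumption; years in business 19 < 27 → General Business Registration not required.
Art. V. is a home-based business; is a franchise of a national chain → Home Occupation Permit required.
Art. VI. stores flammable materials; vehicles 25 > 17 → Regulatory Certificate required.
Art. VII. years in business 19 ≥ 10; is a home-based business → Established Business Permit required.
Art. VIII. stores flammable materials; is a franchise of a national chain; years in business 19 ≥ 14 → Regulatory Registration not required.
Art. IX. is a franchise of a national chain; stores flammable materials; is a home-based business → Standard Certificate required.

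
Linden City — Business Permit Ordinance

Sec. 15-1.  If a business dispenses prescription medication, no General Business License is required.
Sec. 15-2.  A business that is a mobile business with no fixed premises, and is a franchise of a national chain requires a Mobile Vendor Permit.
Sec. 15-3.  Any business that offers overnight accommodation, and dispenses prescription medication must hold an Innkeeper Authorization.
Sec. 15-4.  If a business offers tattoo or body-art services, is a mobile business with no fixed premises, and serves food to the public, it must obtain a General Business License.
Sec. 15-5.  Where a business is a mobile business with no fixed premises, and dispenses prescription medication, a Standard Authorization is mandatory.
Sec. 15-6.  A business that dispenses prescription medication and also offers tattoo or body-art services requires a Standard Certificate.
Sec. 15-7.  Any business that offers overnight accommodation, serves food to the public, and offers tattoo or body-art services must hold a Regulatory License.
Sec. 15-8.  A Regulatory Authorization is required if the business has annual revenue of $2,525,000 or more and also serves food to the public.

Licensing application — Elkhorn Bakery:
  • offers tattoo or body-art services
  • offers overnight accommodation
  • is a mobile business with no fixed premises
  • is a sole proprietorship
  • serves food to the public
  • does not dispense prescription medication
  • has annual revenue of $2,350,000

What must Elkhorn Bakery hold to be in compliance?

Sec. 15-1. does not dispense prescription medication → General Business License exemption does not apply.
Sec. 15-2. is a mobile business with no fixed premises; is a sole proprietorship (not: is a franchise of a national chain) → Mobile Vendor Permit not required.
Sec. 15-3. offers overnight accommodation; does not dispense prescription medication → Innkeeper Authorization not required.
Sec. 15-4. offers tattoo or body-art services; is a mobile business with no fixed premises; serves food to the public → General Business License required.
Sec. 15-5. is a mobile business with no fixed premises; does not dispense prescription medication → Standard Authorization not required.
Sec. 15-6. does not dispense prescription medication; offers tattoo or body-art services → Standard Certificate not required.
Sec. 15-7. offers overnight accommodation; serves food to the public; offers tattoo or body-art services → Regulatory License required.
Sec. 15-8. revenue $2,350,000 < $2,525,000; serves food to the public → Regulatory Authorization not required.

General Business License, Regulatory License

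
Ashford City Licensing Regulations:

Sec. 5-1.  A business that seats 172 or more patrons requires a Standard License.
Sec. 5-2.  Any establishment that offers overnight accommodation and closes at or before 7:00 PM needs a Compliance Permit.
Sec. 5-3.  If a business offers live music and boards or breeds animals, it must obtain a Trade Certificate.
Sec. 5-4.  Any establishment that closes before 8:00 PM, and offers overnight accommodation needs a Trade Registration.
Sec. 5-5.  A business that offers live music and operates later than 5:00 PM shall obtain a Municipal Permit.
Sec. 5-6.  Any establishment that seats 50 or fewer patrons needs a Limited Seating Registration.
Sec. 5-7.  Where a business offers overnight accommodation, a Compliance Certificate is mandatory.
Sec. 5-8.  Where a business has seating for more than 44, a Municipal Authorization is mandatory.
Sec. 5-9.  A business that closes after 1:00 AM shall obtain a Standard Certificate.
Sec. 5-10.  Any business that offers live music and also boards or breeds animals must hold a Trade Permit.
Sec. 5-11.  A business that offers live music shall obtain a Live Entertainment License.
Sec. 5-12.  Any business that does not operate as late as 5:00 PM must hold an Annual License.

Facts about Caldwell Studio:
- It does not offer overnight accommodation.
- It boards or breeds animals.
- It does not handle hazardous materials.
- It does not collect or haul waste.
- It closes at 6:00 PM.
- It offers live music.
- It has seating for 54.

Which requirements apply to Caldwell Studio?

Live Entertainment License, Municipal Authorization, Municipal Permit, Trade Certificate, Trade Permit

Sec. 5-1. seating 54 < 172 → Standard License not required.
Sec. 5-2. does not offer overnight accommodation; closes 6:00 PM, at/before 7:00 PM → Compliance Permit not required.
Sec. 5-3. offers live music; boards or breeds animals → Trade Certificate required.
Sec. 5-4. closes 6:00 PM, at/before 8:00 PM; does not offer overnight accommodation → Trade Registration not required.
Sec. 5-5. offers live music; closes 6:00 PM, after 5:00 PM → Municipal Permit required.
Sec. 5-6. seating 54 > 50 → Limited Seating Registration not required.
Sec. 5-7. does not offer overnight accommodation → Compliance Certificate not required.
Sec. 5-8. seating 54 > 44 → Municipal Authorization required.
Sec. 5-9. closes 6:00 PM, at/before 1:00 AM → Standard Certificate not required.
Sec. 5-10. offers live music; boards or breeds animals → Trade Permit required.
Sec. 5-11. offers live music → Live Entertainment License required.
Sec. 5-12. closes 6:00 PM, after 5:00 PM → Annual License not required.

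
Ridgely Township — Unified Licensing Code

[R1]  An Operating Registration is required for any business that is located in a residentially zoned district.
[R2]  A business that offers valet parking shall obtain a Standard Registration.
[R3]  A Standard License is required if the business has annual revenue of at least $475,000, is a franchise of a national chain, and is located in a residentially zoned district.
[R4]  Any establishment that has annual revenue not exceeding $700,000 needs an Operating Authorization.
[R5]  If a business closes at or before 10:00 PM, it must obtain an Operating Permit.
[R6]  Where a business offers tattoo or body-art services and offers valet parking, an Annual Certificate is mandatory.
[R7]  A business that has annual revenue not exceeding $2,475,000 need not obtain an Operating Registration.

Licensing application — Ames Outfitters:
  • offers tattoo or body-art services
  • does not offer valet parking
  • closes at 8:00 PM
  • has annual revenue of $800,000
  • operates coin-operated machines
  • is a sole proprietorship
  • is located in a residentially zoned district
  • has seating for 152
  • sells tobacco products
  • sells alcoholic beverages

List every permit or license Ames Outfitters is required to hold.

[R1] is located in a residentially zoned district → Operating Registration required.
[R2] does not offer valet parking → Standard Registration not required.
[R3] revenue $800,000 ≥ $475,000; is a sole proprietorship (not: is a franchise of a national chain); is located in a residentially zoned district → Standard License not required.
[R4] revenue $800,000 > $700,000 → Operating Authorization not required.
[R5] closes 8:00 PM, at/before 10:00 PM → Operating Permit required.
[R6] offers tattoo or body-art services; does not offer valet parking → Annual Certificate not required.
[R7] revenue $800,000 ≤ $2,475,000 → exempt from Operating Registration.

Operating Permit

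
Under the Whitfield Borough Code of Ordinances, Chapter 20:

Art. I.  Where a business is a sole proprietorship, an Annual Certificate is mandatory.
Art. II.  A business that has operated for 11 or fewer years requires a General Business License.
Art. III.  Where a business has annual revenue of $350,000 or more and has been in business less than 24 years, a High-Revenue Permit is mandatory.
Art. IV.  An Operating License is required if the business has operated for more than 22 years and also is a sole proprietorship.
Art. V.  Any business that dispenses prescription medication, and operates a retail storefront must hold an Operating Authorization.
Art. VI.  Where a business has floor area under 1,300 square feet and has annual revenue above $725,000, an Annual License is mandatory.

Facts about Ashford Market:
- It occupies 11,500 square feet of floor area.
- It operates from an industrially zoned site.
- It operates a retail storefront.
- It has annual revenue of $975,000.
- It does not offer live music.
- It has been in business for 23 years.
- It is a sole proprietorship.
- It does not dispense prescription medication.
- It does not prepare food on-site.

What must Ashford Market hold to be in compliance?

Annual Certificate, High-Revenue Permit, Operating License

Art. I. is a sole proprietorship → Annual Certificate required.
Art. II. years in business 23 > 11 → General Business License not required.
Art. III. revenue $975,000 ≥ $350,000; years in business 23 < 24 → High-Revenue Permit required.
Art. IV. years in business 23 > 22; is a sole proprietorship → Operating License required.
Art. V. does not dispense prescription medication; operates a retail storefront → Operating Authorization not required.
Art. VI. floor area 11,500 square feet ≥ 1,300 square feet; revenue $975,000 > $725,000 → Annual License not required.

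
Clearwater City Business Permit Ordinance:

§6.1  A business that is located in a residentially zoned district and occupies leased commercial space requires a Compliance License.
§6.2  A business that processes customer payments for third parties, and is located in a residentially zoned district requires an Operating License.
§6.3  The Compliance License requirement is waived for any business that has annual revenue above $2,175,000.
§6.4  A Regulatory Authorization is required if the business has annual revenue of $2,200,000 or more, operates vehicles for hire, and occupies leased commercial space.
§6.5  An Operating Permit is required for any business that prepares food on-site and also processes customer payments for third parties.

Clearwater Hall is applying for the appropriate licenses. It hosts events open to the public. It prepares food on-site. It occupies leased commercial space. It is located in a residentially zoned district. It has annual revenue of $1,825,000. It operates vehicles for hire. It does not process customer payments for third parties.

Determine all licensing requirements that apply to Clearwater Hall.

Compliance License

§6.1 is located in a residentially zoned district; occupies leased commercial space → Compliance License required.
§6.2 does not process customer payments for third parties; is located in a residentially zoned district → Operating License not required.
§6.3 revenue $1,825,000 ≤ $2,175,000 → Compliance License exemption does not apply.
§6.4 revenue $1,825,000 < $2,200,000; operates vehicles for hire; occupies leased commercial space → Regulatory Authorization not required.
§6.5 prepares food on-site; does not process customer payments for third parties → Operating Permit not required.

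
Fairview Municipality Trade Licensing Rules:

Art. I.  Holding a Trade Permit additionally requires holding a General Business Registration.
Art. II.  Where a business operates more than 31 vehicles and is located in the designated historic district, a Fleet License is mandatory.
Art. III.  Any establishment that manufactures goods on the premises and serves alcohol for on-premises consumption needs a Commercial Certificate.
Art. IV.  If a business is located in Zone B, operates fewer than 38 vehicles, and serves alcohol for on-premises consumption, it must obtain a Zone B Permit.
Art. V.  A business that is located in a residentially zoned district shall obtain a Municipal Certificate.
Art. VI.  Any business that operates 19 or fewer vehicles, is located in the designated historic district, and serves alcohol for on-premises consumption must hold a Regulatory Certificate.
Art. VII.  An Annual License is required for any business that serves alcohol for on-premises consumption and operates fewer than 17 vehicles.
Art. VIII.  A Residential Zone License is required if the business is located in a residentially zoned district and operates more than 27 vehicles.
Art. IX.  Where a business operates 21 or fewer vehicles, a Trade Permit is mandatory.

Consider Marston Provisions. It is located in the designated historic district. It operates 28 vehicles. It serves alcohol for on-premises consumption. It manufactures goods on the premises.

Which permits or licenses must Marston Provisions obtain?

Art. I. Trade Permit is not required → no effect.
Art. II. vehicles 28 ≤ 31; is located in the designated historic district → Fleet License not required.
Art. III. manufactures goods on the premises; serves alcohol for on-premises consumption → Commercial Certificate required.
Art. IV. is located in the designated historic district (not: is located in Zone B); vehicles 28 < 38; serves alcohol for on-premises consumption → Zone B Permit not required.
Art. V. is located in the designated historic district (not: is located in a residentially zoned district) → Municipal Certificate not required.
Art. VI. vehicles 28 > 19; is located in the designated historic district; serves alcohol for on-premises consumption → Regulatory Certificate not required.
Art. VII. serves alcohol for on-premises consumption; vehicles 28 ≥ 17 → Annual License not required.
Art. VIII. is located in the designated historic district (not: is located in a residentially zoned district); vehicles 28 > 27 → Residential Zone License not required.
Art. IX. vehicles 28 > 21 → Trade Permit not required.

Commercial Certificate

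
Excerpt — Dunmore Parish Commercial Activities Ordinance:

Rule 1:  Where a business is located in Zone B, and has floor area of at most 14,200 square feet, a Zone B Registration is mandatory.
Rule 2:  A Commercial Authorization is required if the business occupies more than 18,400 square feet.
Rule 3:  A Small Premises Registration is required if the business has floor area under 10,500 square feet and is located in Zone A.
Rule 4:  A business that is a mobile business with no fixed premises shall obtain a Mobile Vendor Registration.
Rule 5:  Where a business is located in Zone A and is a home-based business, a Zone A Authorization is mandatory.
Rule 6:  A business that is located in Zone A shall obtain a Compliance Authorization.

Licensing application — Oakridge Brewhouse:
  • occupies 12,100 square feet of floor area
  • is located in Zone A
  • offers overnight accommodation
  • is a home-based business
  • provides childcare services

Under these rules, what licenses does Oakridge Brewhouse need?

Compliance Authorization, Zone A Authorization

Rule 1: is located in Zone A (not: is located in Zone B); floor area 12,100 square feet ≤ 14,200 square feet → Zone B Registration not required.
Rule 2: floor area 12,100 square feet ≤ 18,400 square feet → Commercial Authorization not required.
Rule 3: floor area 12,100 square feet ≥ 10,500 square feet; is located in Zone A → Small Premises Registration not required.
Rule 4: is a home-based business (not: is a mobile business with no fixed premises) → Mobile Vendor Registration not required.
Rule 5: is located in Zone A; is a home-based business → Zone A Authorization required.
Rule 6: is located in Zone A → Compliance Authorization required.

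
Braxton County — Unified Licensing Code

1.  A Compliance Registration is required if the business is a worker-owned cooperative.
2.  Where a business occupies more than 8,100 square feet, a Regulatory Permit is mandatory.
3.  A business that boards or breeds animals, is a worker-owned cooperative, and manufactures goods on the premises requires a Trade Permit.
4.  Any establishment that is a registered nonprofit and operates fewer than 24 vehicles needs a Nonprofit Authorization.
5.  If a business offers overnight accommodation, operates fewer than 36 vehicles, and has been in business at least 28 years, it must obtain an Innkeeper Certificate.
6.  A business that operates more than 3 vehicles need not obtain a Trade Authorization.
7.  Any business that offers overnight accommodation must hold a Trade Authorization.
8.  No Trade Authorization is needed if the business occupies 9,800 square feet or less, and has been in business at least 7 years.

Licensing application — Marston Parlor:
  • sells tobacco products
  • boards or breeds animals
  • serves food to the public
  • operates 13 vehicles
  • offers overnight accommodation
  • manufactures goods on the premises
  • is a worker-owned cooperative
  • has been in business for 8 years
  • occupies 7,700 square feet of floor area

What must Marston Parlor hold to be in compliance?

1. is a worker-owned cooperative → Compliance Registration required.
2. floor area 7,700 square feet ≤ 8,100 square feet → Regulatory Permit not required.
3. boards or breeds animals; is a worker-owned cooperative; manufactures goods on the premises → Trade Permit required.
4. is a worker-owned cooperative (not: is a registered nonprofit); vehicles 13 < 24 → Nonprofit Authorization not required.
5. offers overnight accommodation; vehicles 13 < 36; years in business 8 < 28 → Innkeeper Certificate not required.
6. vehicles 13 > 3 → exempt from Trade Authorization.
7. offers overnight accommodation → Trade Authorization required.
8. floor area 7,700 square feet ≤ 9,800 square feet; years in business 8 ≥ 7 → exempt from Trade Authorization.

Compliance Registration, Trade Permit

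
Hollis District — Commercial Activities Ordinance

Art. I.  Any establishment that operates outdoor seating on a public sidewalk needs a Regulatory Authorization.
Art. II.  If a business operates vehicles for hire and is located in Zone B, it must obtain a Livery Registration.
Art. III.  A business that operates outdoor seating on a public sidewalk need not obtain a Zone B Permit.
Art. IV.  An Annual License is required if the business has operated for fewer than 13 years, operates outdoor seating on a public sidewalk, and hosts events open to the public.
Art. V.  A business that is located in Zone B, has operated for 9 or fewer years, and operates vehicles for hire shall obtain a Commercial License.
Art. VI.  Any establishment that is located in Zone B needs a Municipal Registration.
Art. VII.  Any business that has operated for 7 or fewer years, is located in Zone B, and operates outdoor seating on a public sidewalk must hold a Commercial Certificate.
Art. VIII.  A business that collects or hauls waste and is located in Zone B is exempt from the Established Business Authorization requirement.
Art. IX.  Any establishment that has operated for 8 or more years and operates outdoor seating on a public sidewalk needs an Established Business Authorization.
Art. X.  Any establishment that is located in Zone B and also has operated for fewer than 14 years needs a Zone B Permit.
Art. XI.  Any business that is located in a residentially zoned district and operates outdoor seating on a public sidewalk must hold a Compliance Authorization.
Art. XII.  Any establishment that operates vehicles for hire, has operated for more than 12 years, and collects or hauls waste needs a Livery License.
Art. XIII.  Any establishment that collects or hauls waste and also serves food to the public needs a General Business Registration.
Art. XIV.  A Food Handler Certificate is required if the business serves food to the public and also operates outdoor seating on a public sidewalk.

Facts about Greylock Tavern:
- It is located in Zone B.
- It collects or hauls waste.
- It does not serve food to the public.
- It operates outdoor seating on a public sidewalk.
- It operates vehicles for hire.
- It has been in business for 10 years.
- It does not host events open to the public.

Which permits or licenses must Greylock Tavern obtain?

Art. I. operates outdoor seating on a public sidewalk → Regulatory Authorization required.
Art. II. operates vehicles for hire; is located in Zone B → Livery Registration required.
Art. III. operates outdoor seating on a public sidewalk → exempt from Zone B Permit.
Art. IV. years in business 10 < 13; operates outdoor seating on a public sidewalk; does not host events open to the public → Annual License not required.
Art. V. is located in Zone B; years in business 10 > 9; operates vehicles for hire → Commercial License not required.
Art. VI. is located in Zone B → Municipal Registration required.
Art. VII. years in business 10 > 7; is located in Zone B; operates outdoor seating on a public sidewalk → Commercial Certificate not required.
Art. VIII. collects or hauls waste; is located in Zone B → exempt from Established Business Authorization.
Art. IX. years in business 10 ≥ 8; operates outdoor seating on a public sidewalk → Established Business Authorization required.
Art. X. is located in Zone B; years in business 10 < 14 → Zone B Permit required.
Art. XI. is located in Zone B (not: is located in a residentially zoned district); operates outdoor seating on a public sidewalk → Compliance Authorization not required.
Art. XII. operates vehicles for hire; years in business 10 ≤ 12; collects or hauls waste → Livery License not required.
Art. XIII. collects or hauls waste; does not serve food to the public → General Business Registration not required.
Art. XIV. does not serve food to the public; operates outdoor seating on a public sidewalk → Food Handler Certificate not required.

Livery Registration, Municipal Registration, Regulatory Authorization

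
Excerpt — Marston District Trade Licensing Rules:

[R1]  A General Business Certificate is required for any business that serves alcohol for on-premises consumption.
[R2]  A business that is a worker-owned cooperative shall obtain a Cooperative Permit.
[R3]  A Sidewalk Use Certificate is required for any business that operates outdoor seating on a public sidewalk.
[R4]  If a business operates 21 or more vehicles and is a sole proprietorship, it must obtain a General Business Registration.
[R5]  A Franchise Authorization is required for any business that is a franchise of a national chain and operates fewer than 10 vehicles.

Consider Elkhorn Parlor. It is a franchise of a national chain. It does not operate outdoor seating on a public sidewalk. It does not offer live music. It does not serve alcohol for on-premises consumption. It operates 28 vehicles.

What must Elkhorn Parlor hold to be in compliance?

None

[R1] does not serve alcohol for on-premises consumption → General Business Certificate not required.
[R2] is a franchise of a national chain (not: is a worker-owned cooperative) → Cooperative Permit not required.
[R3] does not operate outdoor seating on a public sidewalk → Sidewalk Use Certificate not required.
[R4] vehicles 28 ≥ 21; is a franchise of a national chain (not: is a sole proprietorship) → General Business Registration not required.
[R5] is a franchise of a national chain; vehicles 28 ≥ 10 → Franchise Authorization not required.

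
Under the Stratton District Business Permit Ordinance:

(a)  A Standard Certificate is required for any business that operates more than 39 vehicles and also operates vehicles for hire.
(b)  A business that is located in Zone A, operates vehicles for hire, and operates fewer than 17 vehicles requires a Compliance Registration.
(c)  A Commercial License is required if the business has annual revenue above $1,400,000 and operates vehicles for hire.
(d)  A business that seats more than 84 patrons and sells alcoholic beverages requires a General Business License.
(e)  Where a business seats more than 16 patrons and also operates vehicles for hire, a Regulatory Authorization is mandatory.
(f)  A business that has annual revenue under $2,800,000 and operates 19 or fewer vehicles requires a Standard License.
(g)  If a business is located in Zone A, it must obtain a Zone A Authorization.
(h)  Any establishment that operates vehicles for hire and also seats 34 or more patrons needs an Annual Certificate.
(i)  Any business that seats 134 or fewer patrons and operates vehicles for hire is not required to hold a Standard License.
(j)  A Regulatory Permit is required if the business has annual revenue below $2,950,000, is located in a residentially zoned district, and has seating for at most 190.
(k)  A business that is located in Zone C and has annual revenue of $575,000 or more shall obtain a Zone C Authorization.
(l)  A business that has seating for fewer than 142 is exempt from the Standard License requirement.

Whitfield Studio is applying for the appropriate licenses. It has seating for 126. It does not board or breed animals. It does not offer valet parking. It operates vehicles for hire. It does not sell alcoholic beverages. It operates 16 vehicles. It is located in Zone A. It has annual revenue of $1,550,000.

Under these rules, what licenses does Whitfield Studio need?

(a) vehicles 16 ≤ 39; operates vehicles for hire → Standard Certificate not required.
(b) is located in Zone A; operates vehicles for hire; vehicles 16 < 17 → Compliance Registration required.
(c) revenue $1,550,000 > $1,400,000; operates vehicles for hire → Commercial License required.
(d) seating 126 > 84; does not sell alcoholic beverages → General Business License not required.
(e) seating 126 > 16; operates vehicles for hire → Regulatory Authorization required.
(f) revenue $1,550,000 < $2,800,000; vehicles 16 ≤ 19 → Standard License required.
(g) is located in Zone A → Zone A Authorization required.
(h) operates vehicles for hire; seating 126 ≥ 34 → Annual Certificate required.
(i) seating 126 ≤ 134; operates vehicles for hire → exempt from Standard License.
(j) revenue $1,550,000 < $2,950,000; is located in Zone A (not: is located in a residentially zoned district); seating 126 ≤ 190 → Regulatory Permit not required.
(k) is located in Zone A (not: is located in Zone C); revenue $1,550,000 ≥ $575,000 → Zone C Authorization not required.
(l) seating 126 < 142 → exempt from Standard License.

Annual Certificate, Commercial License, Compliance Registration, Regulatory Authorization, Zone A Authorization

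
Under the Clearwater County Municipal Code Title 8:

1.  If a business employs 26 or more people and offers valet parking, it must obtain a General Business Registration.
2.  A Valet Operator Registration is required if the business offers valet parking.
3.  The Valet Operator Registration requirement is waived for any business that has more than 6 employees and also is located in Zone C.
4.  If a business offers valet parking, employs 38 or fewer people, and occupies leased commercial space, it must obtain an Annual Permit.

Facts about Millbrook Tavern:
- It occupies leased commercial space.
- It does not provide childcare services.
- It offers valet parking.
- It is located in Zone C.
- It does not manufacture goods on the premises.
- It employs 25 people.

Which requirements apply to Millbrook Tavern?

1. employees 25 < 26; offers valet parking → General Business Registration not required.
2. offers valet parking → Valet Operator Registration required.
3. employees 25 > 6; is located in Zone C → exempt from Valet Operator Registration.
4. offers valet parking; employees 25 ≤ 38; occupies leased commercial space → Annual Permit required.

Annual Permit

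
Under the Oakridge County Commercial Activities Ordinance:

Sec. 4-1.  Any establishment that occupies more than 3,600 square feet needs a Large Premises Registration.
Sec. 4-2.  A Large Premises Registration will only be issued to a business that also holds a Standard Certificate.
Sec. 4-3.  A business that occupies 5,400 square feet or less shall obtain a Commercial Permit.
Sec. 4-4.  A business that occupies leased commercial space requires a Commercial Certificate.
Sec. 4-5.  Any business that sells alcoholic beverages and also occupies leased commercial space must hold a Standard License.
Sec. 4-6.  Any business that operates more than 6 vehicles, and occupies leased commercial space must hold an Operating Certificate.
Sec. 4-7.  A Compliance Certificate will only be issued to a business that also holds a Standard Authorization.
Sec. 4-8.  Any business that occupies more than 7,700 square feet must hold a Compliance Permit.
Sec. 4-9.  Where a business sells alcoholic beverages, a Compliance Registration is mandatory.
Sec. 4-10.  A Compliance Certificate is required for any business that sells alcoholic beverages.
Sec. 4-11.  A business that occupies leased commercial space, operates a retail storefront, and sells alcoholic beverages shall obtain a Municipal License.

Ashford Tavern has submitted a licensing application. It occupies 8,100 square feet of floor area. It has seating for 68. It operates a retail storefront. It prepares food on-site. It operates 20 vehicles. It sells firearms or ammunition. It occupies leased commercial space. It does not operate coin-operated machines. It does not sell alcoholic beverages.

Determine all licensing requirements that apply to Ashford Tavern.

Sec. 4-1. floor area 8,100 square feet > 3,600 square feet → Large Premises Registration required.
Sec. 4-2. Large Premises Registration is required → Standard Certificate also required.
Sec. 4-3. floor area 8,100 square feet > 5,400 square feet → Commercial Permit not required.
Sec. 4-4. occupies leased commercial space → Commercial Certificate required.
Sec. 4-5. does not sell alcoholic beverages; occupies leased commercial space → Standard License not required.
Sec. 4-6. vehicles 20 > 6; occupies leased commercial space → Operating Certificate required.
Sec. 4-7. Compliance Certificate is not required → no effect.
Sec. 4-8. floor area 8,100 square feet > 7,700 square feet → Compliance Permit required.
Sec. 4-9. does not sell alcoholic beverages → Compliance Registration not required.
Sec. 4-10. does not sell alcoholic beverages → Compliance Certificate not required.
Sec. 4-11. occupies leased commercial space; operates a retail storefront; does not sell alcoholic beverages → Municipal License not required.

Commercial Certificate, Compliance Permit, Large Premises Registration, Operating Certificate, Standard Certificate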